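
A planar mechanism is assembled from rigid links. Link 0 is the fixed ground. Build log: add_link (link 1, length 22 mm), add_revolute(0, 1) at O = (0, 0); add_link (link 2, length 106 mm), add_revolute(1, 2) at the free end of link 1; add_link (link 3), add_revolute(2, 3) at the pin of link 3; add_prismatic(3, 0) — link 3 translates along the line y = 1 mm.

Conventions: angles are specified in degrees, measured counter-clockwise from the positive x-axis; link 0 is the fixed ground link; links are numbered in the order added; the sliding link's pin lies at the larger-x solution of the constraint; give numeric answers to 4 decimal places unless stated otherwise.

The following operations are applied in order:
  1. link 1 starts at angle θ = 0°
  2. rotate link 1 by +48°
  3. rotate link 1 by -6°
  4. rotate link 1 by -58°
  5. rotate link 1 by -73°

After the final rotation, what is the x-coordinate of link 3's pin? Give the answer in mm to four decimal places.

geometry: r = 22 mm, L = 106 mm, e = 1 mm; θ starts at 0°
rotate link 1 by +48°: θ ← 0° +48° = 48°
rotate link 1 by -6°: θ ← 48° -6° = 42°
rotate link 1 by -58°: θ ← 42° -58° = -16°
rotate link 1 by -73°: θ ← -16° -73° = -89°
crank pin P = (r cos θ, r sin θ) = (0.383953, -21.996649)
h = r sin θ − e = -21.996649 − 1 = -22.996649
x = r cos θ + √(L² − h²) = 0.383953 + 103.475379 = 103.859332

103.8593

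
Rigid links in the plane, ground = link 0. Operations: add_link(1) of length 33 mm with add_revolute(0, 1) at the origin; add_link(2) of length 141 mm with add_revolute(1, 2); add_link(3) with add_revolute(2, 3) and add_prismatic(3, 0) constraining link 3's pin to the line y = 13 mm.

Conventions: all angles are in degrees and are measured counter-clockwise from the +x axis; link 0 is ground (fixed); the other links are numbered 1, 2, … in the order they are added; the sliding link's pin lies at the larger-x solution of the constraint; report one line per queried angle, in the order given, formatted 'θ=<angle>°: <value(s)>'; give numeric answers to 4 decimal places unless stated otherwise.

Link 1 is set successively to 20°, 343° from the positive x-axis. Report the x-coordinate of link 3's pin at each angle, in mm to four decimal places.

geometry: r = 33 mm, L = 141 mm, e = 13 mm
θ=20°: crank pin P = (r cos θ, r sin θ) = (31.009856, 11.286665)
θ=20°: h = r sin θ − e = 11.286665 − 13 = -1.713335
θ=20°: x = r cos θ + √(L² − h²) = 31.009856 + 140.989590 = 171.999446
θ=343°: crank pin P = (r cos θ, r sin θ) = (31.558057, -9.648266)
θ=343°: h = r sin θ − e = -9.648266 − 13 = -22.648266
θ=343°: x = r cos θ + √(L² − h²) = 31.558057 + 139.169163 = 170.727220

θ=20°: 171.9994
θ=343°: 170.7272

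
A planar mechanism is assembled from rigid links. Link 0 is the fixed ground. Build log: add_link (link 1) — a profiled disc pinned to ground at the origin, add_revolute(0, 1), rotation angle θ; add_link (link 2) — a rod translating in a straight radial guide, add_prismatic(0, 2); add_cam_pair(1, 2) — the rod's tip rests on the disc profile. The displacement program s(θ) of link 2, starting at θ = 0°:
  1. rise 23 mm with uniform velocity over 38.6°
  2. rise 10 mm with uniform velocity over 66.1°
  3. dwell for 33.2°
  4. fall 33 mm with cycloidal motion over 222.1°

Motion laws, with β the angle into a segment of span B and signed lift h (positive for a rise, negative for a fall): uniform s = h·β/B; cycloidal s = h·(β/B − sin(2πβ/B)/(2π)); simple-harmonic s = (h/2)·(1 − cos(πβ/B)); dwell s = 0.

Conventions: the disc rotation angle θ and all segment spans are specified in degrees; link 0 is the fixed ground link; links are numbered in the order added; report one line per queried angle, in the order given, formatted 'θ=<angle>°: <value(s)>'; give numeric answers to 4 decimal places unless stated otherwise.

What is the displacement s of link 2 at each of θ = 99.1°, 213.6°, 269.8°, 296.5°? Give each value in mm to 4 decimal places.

seg 1 [0°–38.6°] uniform, h=23: full span → s += 23 → s = 23.0000
seg 2 [38.6°–104.7°] uniform, h=10: θ=99.1° here. β=60.5, B=66.1. 10·60.5/66.1 = 9.1528 → s = 32.1528
seg 2 [38.6°–104.7°] uniform, h=10: full span → s += 10 → s = 33.0000
seg 3 [104.7°–137.9°] dwell: s stays 33.0000
seg 4 [137.9°–360°] cycloidal, h=-33: θ=213.6° here. β=75.7, B=222.1. -33·(0.3408 − sin(2π·0.3408)/(2π)) = -6.8280 → s = 26.1720
seg 4 [137.9°–360°] cycloidal, h=-33: θ=269.8° here. β=131.9, B=222.1. -33·(0.5939 − sin(2π·0.5939)/(2π)) = -22.5193 → s = 10.4807
seg 4 [137.9°–360°] cycloidal, h=-33: θ=296.5° here. β=158.6, B=222.1. -33·(0.7141 − sin(2π·0.7141)/(2π)) = -28.6841 → s = 4.3159

θ=99.1°: 32.1528
θ=213.6°: 26.1720
θ=269.8°: 10.4807
θ=296.5°: 4.3159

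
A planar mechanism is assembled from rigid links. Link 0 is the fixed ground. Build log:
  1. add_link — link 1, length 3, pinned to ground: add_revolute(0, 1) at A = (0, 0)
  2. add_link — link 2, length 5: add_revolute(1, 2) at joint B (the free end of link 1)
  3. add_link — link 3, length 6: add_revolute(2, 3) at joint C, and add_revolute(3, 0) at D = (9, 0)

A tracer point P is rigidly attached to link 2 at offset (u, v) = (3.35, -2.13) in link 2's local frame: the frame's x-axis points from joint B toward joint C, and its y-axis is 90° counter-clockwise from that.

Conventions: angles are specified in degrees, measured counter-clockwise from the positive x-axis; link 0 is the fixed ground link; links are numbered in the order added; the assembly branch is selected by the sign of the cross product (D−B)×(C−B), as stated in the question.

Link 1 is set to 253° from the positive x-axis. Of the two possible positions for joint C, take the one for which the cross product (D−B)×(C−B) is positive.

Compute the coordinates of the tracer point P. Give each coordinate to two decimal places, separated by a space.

A=(0,0), D=(9.00,0)
B = A + 3.00·(cos253°, sin253°) = (-0.8771, -2.8689)
|BD| = 10.2853
circle(B,5.00) ∩ circle(D,6.00): a=4.6079, h=1.9409
  candidates: C₊=(3.0065,0.2802) cross=19.963; C₋=(4.0893,-3.4475) cross=-19.963
  branch + wants cross > 0 → take C=(3.0065,0.2802) (cross=19.963)
ex = (C−B)/|BC| = (0.7767,0.6298); ey = (-0.6298,0.7767)
P = B + 3.35·ex + -2.13·ey = (3.0665,-2.4134)

3.07 -2.41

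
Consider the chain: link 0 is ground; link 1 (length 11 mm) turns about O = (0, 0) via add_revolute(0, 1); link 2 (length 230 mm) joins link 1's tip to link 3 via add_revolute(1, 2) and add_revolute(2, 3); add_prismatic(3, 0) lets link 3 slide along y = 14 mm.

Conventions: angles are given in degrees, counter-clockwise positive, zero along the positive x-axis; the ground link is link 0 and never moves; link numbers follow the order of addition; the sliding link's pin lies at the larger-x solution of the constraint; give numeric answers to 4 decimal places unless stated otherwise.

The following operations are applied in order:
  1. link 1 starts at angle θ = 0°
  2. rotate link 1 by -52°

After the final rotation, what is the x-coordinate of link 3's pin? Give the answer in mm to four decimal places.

geometry: r = 11 mm, L = 230 mm, e = 14 mm; θ starts at 0°
rotate link 1 by -52°: θ ← 0° -52° = -52°
crank pin P = (r cos θ, r sin θ) = (6.772276, -8.668118)
h = r sin θ − e = -8.668118 − 14 = -22.668118
x = r cos θ + √(L² − h²) = 6.772276 + 228.880223 = 235.652499

235.6525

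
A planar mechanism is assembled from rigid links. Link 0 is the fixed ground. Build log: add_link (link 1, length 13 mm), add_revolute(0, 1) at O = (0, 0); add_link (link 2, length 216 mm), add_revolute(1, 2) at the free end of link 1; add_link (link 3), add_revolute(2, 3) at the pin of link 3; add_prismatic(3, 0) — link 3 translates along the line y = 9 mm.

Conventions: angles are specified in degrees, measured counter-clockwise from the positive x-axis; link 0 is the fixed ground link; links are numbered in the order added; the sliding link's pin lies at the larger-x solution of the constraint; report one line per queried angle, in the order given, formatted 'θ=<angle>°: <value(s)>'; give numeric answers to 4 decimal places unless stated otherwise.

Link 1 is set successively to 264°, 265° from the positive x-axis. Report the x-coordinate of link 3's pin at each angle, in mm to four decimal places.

geometry: r = 13 mm, L = 216 mm, e = 9 mm
θ=264°: crank pin P = (r cos θ, r sin θ) = (-1.358870, -12.928785)
θ=264°: h = r sin θ − e = -12.928785 − 9 = -21.928785
θ=264°: x = r cos θ + √(L² − h²) = -1.358870 + 214.883988 = 213.525118
θ=265°: crank pin P = (r cos θ, r sin θ) = (-1.133025, -12.950531)
θ=265°: h = r sin θ − e = -12.950531 − 9 = -21.950531
θ=265°: x = r cos θ + √(L² − h²) = -1.133025 + 214.881768 = 213.748743

θ=264°: 213.5251
θ=265°: 213.7487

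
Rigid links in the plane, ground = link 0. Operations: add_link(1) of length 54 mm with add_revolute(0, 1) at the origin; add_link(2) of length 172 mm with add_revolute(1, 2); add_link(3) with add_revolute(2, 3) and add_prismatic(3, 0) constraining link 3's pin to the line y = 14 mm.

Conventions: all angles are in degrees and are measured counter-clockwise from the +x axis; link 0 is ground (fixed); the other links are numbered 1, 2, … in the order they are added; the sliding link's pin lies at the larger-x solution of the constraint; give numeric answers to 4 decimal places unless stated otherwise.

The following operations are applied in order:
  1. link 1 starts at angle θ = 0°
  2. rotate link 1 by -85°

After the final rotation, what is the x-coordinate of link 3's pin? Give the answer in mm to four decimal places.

geometry: r = 54 mm, L = 172 mm, e = 14 mm; θ starts at 0°
rotate link 1 by -85°: θ ← 0° -85° = -85°
crank pin P = (r cos θ, r sin θ) = (4.706410, -53.794514)
h = r sin θ − e = -53.794514 − 14 = -67.794514
x = r cos θ + √(L² − h²) = 4.706410 + 158.075627 = 162.782037

162.7820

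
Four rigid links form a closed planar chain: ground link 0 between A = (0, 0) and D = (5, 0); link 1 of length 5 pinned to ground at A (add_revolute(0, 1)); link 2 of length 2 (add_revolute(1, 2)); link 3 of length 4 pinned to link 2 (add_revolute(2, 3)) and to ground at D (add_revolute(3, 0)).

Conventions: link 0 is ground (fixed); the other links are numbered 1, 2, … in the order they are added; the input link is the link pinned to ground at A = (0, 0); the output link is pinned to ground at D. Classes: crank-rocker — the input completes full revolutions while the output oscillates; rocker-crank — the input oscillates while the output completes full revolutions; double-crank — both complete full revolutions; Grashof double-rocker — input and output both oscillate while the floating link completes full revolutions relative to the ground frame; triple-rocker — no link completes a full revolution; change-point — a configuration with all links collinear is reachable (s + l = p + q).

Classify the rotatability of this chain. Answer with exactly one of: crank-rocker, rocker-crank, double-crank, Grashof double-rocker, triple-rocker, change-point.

lengths: ground=5, input=5, coupler=2, output=4
sorted: s=2 (shortest), l=5 (longest), p+q=9
s + l = 7 vs p + q = 9
s + l < p + q (Grashof) with shortest = coupler link → Grashof double-rocker

Grashof double-rocker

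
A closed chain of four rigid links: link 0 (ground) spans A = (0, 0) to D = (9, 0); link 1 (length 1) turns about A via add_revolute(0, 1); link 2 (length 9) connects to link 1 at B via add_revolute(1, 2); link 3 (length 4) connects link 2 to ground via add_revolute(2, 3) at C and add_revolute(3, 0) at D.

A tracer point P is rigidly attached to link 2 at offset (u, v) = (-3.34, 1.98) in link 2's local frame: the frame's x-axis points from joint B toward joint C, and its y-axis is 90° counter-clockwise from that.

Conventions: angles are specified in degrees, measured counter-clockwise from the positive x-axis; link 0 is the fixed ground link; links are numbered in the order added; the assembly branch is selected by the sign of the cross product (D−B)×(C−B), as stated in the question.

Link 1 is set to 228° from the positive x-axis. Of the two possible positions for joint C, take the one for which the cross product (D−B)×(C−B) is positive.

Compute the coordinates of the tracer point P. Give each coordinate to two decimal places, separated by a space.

A=(0,0), D=(9.00,0)
B = A + 1.00·(cos228°, sin228°) = (-0.6691, -0.7431)
|BD| = 9.6976
circle(B,9.00) ∩ circle(D,4.00): a=8.2002, h=3.7091
  candidates: C₊=(7.2227,3.5834) cross=35.970; C₋=(7.7911,-3.8130) cross=-35.970
  branch + wants cross > 0 → take C=(7.2227,3.5834) (cross=35.970)
ex = (C−B)/|BC| = (0.8769,0.4807); ey = (-0.4807,0.8769)
P = B + -3.34·ex + 1.98·ey = (-4.5497,-0.6126)

-4.55 -0.61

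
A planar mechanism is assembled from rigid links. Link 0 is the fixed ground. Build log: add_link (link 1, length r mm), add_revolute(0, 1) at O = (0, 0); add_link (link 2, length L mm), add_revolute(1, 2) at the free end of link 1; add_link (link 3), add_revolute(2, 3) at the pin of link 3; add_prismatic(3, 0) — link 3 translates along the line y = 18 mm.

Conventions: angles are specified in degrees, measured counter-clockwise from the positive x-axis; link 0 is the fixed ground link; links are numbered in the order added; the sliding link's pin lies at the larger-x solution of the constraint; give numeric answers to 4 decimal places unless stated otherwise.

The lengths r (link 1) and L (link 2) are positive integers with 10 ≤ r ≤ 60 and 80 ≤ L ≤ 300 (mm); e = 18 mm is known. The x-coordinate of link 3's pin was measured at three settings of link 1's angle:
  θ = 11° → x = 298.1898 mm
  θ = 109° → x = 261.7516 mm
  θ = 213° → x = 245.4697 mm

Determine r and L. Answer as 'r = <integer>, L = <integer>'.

constraint per measurement: (x − r cos θ)² + (r sin θ − e)² = L²
subtracting the θ₁ and θ₂ equations cancels the r² and L² terms:
r = (x₁² − x₂²) / (2[(x₁cos θ₁ + e sin θ₁) − (x₂cos θ₂ + e sin θ₂)]) = 28.0000 → r = 28
L² = (x₁ − r cos θ₁)² + (r sin θ₁ − e)² = 73440.9934 → L = 271.0000 → L = 271
check at θ₃=213°: x = 245.4697 (printed 245.4697) ✓

r = 28, L = 271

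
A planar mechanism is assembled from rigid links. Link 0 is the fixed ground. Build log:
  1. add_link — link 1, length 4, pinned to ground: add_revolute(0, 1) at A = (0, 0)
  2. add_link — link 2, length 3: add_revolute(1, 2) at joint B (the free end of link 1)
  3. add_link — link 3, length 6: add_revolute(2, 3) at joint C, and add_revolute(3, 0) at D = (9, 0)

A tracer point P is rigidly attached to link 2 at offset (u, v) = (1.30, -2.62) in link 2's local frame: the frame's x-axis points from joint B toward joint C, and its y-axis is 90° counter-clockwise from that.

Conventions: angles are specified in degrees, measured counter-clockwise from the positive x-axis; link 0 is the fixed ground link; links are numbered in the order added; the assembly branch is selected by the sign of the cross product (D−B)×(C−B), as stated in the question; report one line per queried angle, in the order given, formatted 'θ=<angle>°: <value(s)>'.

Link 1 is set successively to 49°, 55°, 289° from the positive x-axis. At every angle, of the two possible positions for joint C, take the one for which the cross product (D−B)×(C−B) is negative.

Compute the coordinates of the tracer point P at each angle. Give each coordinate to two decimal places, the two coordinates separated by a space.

A=(0,0), D=(9.00,0)
θ=49°: B = A + 4.00·(cos49°, sin49°) = (2.6242, 3.0188)
θ=49°: |BD| = 7.0543
θ=49°: circle(B,3.00) ∩ circle(D,6.00): a=1.6135, h=2.5292
θ=49°:   candidates: C₊=(5.1648,4.6143) cross=17.842; C₋=(3.0002,0.0425) cross=-17.842
θ=49°:   branch - wants cross < 0 → take C=(3.0002,0.0425) (cross=-17.842)
θ=49°: ex = (C−B)/|BC| = (0.1253,-0.9921); ey = (0.9921,0.1253)
θ=49°: P = B + 1.30·ex + -2.62·ey = (0.1878,1.4008)
θ=55°: B = A + 4.00·(cos55°, sin55°) = (2.2943, 3.2766)
θ=55°: |BD| = 7.4634
θ=55°: circle(B,3.00) ∩ circle(D,6.00): a=1.9229, h=2.3027
θ=55°:   candidates: C₊=(5.0329,4.5014) cross=17.186; C₋=(3.0110,0.3635) cross=-17.186
θ=55°:   branch - wants cross < 0 → take C=(3.0110,0.3635) (cross=-17.186)
θ=55°: ex = (C−B)/|BC| = (0.2389,-0.9710); ey = (0.9710,0.2389)
θ=55°: P = B + 1.30·ex + -2.62·ey = (0.0607,1.3883)
θ=289°: B = A + 4.00·(cos289°, sin289°) = (1.3023, -3.7821)
θ=289°: |BD| = 8.5767
θ=289°: circle(B,3.00) ∩ circle(D,6.00): a=2.7143, h=1.2777
θ=289°:   candidates: C₊=(3.1750,-1.4383) cross=10.959; C₋=(4.3019,-3.7319) cross=-10.959
θ=289°:   branch - wants cross < 0 → take C=(4.3019,-3.7319) (cross=-10.959)
θ=289°: ex = (C−B)/|BC| = (0.9999,0.0167); ey = (-0.0167,0.9999)
θ=289°: P = B + 1.30·ex + -2.62·ey = (2.6459,-6.3800)

θ=49°: 0.19 1.40
θ=55°: 0.06 1.39
θ=289°: 2.65 -6.38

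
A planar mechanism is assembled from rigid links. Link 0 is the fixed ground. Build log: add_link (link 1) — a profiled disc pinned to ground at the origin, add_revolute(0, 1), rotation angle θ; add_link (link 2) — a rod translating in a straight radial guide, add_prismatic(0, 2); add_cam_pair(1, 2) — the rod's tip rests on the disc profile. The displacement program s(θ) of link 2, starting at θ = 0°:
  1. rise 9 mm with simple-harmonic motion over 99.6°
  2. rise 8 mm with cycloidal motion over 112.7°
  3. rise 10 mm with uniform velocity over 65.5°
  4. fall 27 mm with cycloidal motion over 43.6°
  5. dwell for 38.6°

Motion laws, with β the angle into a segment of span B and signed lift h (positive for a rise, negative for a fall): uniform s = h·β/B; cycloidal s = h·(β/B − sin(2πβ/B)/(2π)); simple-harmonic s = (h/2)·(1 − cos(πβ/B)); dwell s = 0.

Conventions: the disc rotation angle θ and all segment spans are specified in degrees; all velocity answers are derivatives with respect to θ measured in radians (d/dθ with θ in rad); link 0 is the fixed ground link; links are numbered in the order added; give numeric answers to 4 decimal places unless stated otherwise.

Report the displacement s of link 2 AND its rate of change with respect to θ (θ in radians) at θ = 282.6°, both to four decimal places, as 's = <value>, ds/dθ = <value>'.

seg 1 [0°–99.6°] simple-harmonic, h=9: full span → s += 9 → s = 9.0000
seg 2 [99.6°–212.3°] cycloidal, h=8: full span → s += 8 → s = 17.0000
seg 3 [212.3°–277.8°] uniform, h=10: full span → s += 10 → s = 27.0000
seg 4 [277.8°–321.4°] cycloidal, h=-27: θ=282.6° here. β=4.8, B=43.6. -27·(0.1101 − sin(2π·0.1101)/(2π)) = -0.2314 → s = 26.7686
velocity in seg [277.8°–321.4°] (cycloidal), θ in radians: β = 4.8° = 0.0838 rad, B = 43.6° = 0.7610 rad; ds/dθ = (h/B)(1 − cos(2πβ/B)) = ((-27)/0.7610)(1 − cos(2π·0.1101)) = -8.155537 mm/rad

s = 26.7686, ds/dθ = -8.1555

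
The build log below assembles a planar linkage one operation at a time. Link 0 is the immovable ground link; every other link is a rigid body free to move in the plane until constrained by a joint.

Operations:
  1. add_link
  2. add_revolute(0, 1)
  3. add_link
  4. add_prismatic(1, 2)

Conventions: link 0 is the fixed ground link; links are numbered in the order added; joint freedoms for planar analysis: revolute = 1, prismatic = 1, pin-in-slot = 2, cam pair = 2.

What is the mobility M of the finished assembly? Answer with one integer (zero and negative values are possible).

(L,J1,J2)=(1,0,0); link0 fixed
link1: (2,0,0)
R 0-1 [J1]: (2,1,0)
link2: (3,1,0)
P 1-2 [J1]: (3,2,0)
Grübler: 3·2 − 2·2 − 0 = 2

M = 2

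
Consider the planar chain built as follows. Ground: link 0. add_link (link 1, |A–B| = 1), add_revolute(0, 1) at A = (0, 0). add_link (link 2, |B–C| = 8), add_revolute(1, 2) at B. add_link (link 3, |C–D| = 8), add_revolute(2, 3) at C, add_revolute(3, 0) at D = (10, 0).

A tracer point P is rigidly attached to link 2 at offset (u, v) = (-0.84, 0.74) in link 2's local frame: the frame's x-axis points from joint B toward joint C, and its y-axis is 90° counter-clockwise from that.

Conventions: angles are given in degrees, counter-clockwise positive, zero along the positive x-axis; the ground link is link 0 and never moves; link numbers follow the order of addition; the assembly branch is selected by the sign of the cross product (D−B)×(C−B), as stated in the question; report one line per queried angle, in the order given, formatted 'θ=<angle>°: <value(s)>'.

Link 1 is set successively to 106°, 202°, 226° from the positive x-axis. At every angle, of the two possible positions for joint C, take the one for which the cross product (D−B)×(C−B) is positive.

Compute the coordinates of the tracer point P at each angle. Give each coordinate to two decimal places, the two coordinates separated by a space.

A=(0,0), D=(10.00,0)
θ=106°: B = A + 1.00·(cos106°, sin106°) = (-0.2756, 0.9613)
θ=106°: |BD| = 10.3205
θ=106°: circle(B,8.00) ∩ circle(D,8.00): a=5.1603, h=6.1132
θ=106°:   candidates: C₊=(5.4316,6.5673) cross=63.092; C₋=(4.2928,-5.6060) cross=-63.092
θ=106°:   branch + wants cross > 0 → take C=(5.4316,6.5673) (cross=63.092)
θ=106°: ex = (C−B)/|BC| = (0.7134,0.7008); ey = (-0.7008,0.7134)
θ=106°: P = B + -0.84·ex + 0.74·ey = (-1.3935,0.9005)
θ=202°: B = A + 1.00·(cos202°, sin202°) = (-0.9272, -0.3746)
θ=202°: |BD| = 10.9336
θ=202°: circle(B,8.00) ∩ circle(D,8.00): a=5.4668, h=5.8407
θ=202°:   candidates: C₊=(4.3363,5.6500) cross=63.860; C₋=(4.7365,-6.0246) cross=-63.860
θ=202°:   branch + wants cross > 0 → take C=(4.3363,5.6500) (cross=63.860)
θ=202°: ex = (C−B)/|BC| = (0.6579,0.7531); ey = (-0.7531,0.6579)
θ=202°: P = B + -0.84·ex + 0.74·ey = (-2.0371,-0.5203)
θ=226°: B = A + 1.00·(cos226°, sin226°) = (-0.6947, -0.7193)
θ=226°: |BD| = 10.7188
θ=226°: circle(B,8.00) ∩ circle(D,8.00): a=5.3594, h=5.9394
θ=226°:   candidates: C₊=(4.2541,5.5664) cross=63.664; C₋=(5.0513,-6.2857) cross=-63.664
θ=226°:   branch + wants cross > 0 → take C=(4.2541,5.5664) (cross=63.664)
θ=226°: ex = (C−B)/|BC| = (0.6186,0.7857); ey = (-0.7857,0.6186)
θ=226°: P = B + -0.84·ex + 0.74·ey = (-1.7957,-0.9216)

θ=106°: -1.39 0.90
θ=202°: -2.04 -0.52
θ=226°: -1.80 -0.92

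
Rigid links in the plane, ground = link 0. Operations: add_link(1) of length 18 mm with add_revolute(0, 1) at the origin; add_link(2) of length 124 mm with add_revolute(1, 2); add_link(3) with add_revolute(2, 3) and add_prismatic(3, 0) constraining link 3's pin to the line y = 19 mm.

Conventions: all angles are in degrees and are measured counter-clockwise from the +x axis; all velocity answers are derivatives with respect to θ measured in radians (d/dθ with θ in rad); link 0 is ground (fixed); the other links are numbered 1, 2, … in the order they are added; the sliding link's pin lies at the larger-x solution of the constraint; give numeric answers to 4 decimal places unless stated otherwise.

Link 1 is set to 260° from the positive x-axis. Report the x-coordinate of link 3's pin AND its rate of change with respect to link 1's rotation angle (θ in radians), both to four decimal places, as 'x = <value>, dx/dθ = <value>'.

geometry: r = 18 mm, L = 124 mm, e = 19 mm
crank pin P = (r cos θ, r sin θ) = (-3.125667, -17.726540)
h = r sin θ − e = -17.726540 − 19 = -36.726540
x = r cos θ + √(L² − h²) = -3.125667 + 118.436317 = 115.310650
dx/dθ = −r sin θ − h·r cos θ/√(L² − h²) (θ in radians; h = -36.726540) = 16.757285

x = 115.3107, dx/dθ = 16.7573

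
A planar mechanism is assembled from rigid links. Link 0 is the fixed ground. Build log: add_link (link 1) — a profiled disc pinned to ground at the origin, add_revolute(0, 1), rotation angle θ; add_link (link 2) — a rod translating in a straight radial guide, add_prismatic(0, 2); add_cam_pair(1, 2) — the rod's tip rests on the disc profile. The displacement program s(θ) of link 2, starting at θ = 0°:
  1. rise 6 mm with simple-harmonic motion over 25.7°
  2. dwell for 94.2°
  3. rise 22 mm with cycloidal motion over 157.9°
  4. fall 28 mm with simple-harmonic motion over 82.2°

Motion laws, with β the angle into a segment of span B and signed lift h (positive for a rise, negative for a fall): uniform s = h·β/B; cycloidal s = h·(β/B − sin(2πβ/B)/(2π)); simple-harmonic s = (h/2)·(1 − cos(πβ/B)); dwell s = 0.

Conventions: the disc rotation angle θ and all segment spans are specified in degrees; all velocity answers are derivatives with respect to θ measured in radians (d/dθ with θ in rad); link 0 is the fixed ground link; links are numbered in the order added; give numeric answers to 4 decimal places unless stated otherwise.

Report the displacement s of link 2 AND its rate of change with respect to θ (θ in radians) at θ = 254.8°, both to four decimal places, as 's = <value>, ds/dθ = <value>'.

seg 1 [0°–25.7°] simple-harmonic, h=6: full span → s += 6 → s = 6.0000
seg 2 [25.7°–119.9°] dwell: s stays 6.0000
seg 3 [119.9°–277.8°] cycloidal, h=22: θ=254.8° here. β=134.9, B=157.9. 22·(0.8543 − sin(2π·0.8543)/(2π)) = 21.5710 → s = 27.5710
velocity in seg [119.9°–277.8°] (cycloidal), θ in radians: β = 134.9° = 2.3544 rad, B = 157.9° = 2.7559 rad; ds/dθ = (h/B)(1 − cos(2πβ/B)) = (22/2.7559)(1 − cos(2π·0.8543)) = 3.116414 mm/rad

s = 27.5710, ds/dθ = 3.1164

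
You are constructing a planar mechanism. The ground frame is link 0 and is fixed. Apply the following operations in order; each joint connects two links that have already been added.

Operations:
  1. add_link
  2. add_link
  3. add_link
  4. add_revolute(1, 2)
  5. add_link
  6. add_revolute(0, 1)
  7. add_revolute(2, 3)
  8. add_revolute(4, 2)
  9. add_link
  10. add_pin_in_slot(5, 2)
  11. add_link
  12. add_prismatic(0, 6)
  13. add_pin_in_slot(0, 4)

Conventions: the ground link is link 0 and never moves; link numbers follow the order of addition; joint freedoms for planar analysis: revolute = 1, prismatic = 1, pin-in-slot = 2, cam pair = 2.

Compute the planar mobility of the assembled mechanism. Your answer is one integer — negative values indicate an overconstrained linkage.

(L,J1,J2)=(1,0,0); link0 fixed
link1: (2,0,0)
link2: (3,0,0)
link3: (4,0,0)
R 1-2 [J1]: (4,1,0)
link4: (5,1,0)
R 0-1 [J1]: (5,2,0)
R 2-3 [J1]: (5,3,0)
R 4-2 [J1]: (5,4,0)
link5: (6,4,0)
PS 5-2 [J2]: (6,4,1)
link6: (7,4,1)
P 0-6 [J1]: (7,5,1)
PS 0-4 [J2]: (7,5,2)
Grübler: 3·6 − 2·5 − 2 = 6

M = 6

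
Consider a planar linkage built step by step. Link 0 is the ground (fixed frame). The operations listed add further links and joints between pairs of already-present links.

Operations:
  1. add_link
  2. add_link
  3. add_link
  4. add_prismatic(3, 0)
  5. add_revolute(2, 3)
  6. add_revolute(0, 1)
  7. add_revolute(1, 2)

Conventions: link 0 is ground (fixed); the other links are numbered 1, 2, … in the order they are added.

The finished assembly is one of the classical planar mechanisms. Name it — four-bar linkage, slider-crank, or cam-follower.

links: 4 (incl. ground); joints: 3 revolute, 1 prismatic, 0 higher (cam) pair, forming one closed loop
4 links, 3 revolutes + 1 prismatic in one loop → slider-crank

slider-crank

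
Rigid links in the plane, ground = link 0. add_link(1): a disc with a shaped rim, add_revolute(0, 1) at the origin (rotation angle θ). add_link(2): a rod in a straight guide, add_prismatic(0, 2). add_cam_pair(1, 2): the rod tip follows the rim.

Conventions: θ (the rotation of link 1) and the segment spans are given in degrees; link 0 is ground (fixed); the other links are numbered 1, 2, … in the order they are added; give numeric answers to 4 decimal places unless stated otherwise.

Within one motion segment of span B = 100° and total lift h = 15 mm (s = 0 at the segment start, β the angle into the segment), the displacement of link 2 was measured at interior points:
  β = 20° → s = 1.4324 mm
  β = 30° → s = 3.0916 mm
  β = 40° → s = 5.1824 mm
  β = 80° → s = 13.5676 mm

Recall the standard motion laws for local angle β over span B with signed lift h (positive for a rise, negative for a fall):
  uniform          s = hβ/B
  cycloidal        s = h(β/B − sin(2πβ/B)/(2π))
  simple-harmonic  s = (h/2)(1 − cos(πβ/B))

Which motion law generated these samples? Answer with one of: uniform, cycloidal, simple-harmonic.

candidates at β/B = r: uniform s = h·r (linear in β); cycloidal s = h·(r − sin(2πr)/(2π)); simple-harmonic s = (h/2)(1 − cos(πr))
β=20°: printed 1.4324 | uniform 3.0000, cycloidal 0.7295, simple-harmonic 1.4324
β=30°: printed 3.0916 | uniform 4.5000, cycloidal 2.2295, simple-harmonic 3.0916
β=40°: printed 5.1824 | uniform 6.0000, cycloidal 4.5968, simple-harmonic 5.1824
β=80°: printed 13.5676 | uniform 12.0000, cycloidal 14.2705, simple-harmonic 13.5676
only one law matches every sample → simple-harmonic

simple-harmonic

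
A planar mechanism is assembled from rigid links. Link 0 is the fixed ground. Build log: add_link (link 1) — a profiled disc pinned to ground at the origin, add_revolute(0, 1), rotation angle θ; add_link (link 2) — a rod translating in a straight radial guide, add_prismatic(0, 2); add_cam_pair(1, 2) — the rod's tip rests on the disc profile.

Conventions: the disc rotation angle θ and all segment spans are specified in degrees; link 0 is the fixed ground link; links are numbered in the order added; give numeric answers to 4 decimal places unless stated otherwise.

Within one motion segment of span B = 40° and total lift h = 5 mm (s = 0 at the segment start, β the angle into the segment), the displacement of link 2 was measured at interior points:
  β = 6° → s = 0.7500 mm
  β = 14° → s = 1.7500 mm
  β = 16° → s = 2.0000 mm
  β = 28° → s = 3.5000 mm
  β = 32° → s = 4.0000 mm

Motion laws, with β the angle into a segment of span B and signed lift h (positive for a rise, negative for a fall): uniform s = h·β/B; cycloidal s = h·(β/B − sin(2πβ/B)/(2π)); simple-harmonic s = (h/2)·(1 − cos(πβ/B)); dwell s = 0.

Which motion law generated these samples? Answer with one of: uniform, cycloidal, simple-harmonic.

candidates at β/B = r: uniform s = h·r (linear in β); cycloidal s = h·(r − sin(2πr)/(2π)); simple-harmonic s = (h/2)(1 − cos(πr))
β=6°: printed 0.7500 | uniform 0.7500, cycloidal 0.1062, simple-harmonic 0.2725
β=14°: printed 1.7500 | uniform 1.7500, cycloidal 1.1062, simple-harmonic 1.3650
β=16°: printed 2.0000 | uniform 2.0000, cycloidal 1.5323, simple-harmonic 1.7275
β=28°: printed 3.5000 | uniform 3.5000, cycloidal 4.2568, simple-harmonic 3.9695
β=32°: printed 4.0000 | uniform 4.0000, cycloidal 4.7568, simple-harmonic 4.5225
only one law matches every sample → uniform

uniform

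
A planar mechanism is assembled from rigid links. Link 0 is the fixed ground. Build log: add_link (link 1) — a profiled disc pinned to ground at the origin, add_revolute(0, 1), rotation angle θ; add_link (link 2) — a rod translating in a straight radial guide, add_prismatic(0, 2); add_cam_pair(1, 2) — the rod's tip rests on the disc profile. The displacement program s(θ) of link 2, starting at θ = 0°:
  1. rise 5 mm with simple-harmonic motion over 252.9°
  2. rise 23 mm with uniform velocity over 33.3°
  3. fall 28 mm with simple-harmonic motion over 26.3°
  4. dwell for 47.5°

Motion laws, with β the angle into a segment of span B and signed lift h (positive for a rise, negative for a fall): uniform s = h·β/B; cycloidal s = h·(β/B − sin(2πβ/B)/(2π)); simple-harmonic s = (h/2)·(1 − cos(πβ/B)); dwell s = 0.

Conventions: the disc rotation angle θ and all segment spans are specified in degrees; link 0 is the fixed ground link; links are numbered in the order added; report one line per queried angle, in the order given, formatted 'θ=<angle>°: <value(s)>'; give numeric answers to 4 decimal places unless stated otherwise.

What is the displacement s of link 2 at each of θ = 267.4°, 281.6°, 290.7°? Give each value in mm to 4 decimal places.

seg 1 [0°–252.9°] simple-harmonic, h=5: full span → s += 5 → s = 5.0000
seg 2 [252.9°–286.2°] uniform, h=23: θ=267.4° here. β=14.5, B=33.3. 23·14.5/33.3 = 10.0150 → s = 15.0150
seg 2 [252.9°–286.2°] uniform, h=23: θ=281.6° here. β=28.7, B=33.3. 23·28.7/33.3 = 19.8228 → s = 24.8228
seg 2 [252.9°–286.2°] uniform, h=23: full span → s += 23 → s = 28.0000
seg 3 [286.2°–312.5°] simple-harmonic, h=-28: θ=290.7° here. β=4.5, B=26.3. -28/2·(1 − cos(π·0.1711)) = -1.9744 → s = 26.0256

θ=267.4°: 15.0150
θ=281.6°: 24.8228
θ=290.7°: 26.0256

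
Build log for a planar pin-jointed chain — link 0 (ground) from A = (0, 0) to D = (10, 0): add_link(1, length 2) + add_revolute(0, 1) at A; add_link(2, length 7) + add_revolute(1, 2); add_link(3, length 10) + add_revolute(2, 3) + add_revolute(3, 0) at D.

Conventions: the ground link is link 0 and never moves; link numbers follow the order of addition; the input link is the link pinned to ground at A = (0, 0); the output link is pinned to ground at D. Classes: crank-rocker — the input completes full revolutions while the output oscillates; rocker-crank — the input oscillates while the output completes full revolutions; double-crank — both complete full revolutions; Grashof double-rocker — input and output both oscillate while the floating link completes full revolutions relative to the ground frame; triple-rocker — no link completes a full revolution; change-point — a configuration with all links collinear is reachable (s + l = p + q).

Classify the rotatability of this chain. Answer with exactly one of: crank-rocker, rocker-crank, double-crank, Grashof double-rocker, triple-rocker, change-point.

lengths: ground=10, input=2, coupler=7, output=10
sorted: s=2 (shortest), l=10 (longest), p+q=17
s + l = 12 vs p + q = 17
s + l < p + q (Grashof) with shortest = input link → crank-rocker

crank-rocker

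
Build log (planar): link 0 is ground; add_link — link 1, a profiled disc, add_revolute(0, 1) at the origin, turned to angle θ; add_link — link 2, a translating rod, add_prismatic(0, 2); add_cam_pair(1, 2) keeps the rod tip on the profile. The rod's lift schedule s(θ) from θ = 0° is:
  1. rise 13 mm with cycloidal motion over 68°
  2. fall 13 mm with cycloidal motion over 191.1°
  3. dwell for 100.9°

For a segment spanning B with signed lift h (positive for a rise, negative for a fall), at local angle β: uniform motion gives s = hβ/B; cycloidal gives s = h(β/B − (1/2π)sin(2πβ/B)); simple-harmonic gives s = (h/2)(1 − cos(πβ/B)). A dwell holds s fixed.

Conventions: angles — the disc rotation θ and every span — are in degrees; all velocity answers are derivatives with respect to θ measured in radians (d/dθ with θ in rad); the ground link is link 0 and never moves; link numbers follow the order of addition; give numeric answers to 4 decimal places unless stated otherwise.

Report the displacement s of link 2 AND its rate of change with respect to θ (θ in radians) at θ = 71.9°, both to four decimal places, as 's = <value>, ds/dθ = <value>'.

seg 1 [0°–68°] cycloidal, h=13: full span → s += 13 → s = 13.0000
seg 2 [68°–259.1°] cycloidal, h=-13: θ=71.9° here. β=3.9, B=191.1. -13·(0.0204 − sin(2π·0.0204)/(2π)) = -0.0007 → s = 12.9993
velocity in seg [68°–259.1°] (cycloidal), θ in radians: β = 3.9° = 0.0681 rad, B = 191.1° = 3.3353 rad; ds/dθ = (h/B)(1 − cos(2πβ/B)) = ((-13)/3.3353)(1 − cos(2π·0.0204)) = -0.032000 mm/rad

s = 12.9993, ds/dθ = -0.0320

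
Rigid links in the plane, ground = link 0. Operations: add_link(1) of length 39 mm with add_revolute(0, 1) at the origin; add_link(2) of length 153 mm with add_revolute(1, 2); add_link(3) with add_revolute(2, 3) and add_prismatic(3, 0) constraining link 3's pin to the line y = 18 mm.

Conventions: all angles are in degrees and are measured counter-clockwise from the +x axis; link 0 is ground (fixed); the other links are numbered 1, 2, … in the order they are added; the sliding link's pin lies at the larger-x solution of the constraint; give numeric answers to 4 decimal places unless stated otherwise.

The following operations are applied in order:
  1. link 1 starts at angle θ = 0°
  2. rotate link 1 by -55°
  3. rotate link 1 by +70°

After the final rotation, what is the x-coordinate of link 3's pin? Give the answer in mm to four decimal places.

geometry: r = 39 mm, L = 153 mm, e = 18 mm; θ starts at 0°
rotate link 1 by -55°: θ ← 0° -55° = -55°
rotate link 1 by +70°: θ ← -55° +70° = 15°
crank pin P = (r cos θ, r sin θ) = (37.671107, 10.093943)
h = r sin θ − e = 10.093943 − 18 = -7.906057
x = r cos θ + √(L² − h²) = 37.671107 + 152.795596 = 190.466704

190.4667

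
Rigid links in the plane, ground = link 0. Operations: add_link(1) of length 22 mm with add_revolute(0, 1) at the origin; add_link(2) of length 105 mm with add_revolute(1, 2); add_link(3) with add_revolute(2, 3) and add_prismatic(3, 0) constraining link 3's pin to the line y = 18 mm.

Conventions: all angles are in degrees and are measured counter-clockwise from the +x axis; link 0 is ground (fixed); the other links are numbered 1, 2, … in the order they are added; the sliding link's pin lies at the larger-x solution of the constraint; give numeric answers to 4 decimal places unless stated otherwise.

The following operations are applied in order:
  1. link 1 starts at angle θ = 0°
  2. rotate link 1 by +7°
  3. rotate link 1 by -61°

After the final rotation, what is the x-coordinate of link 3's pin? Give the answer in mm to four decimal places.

geometry: r = 22 mm, L = 105 mm, e = 18 mm; θ starts at 0°
rotate link 1 by +7°: θ ← 0° +7° = 7°
rotate link 1 by -61°: θ ← 7° -61° = -54°
crank pin P = (r cos θ, r sin θ) = (12.931276, -17.798374)
h = r sin θ − e = -17.798374 − 18 = -35.798374
x = r cos θ + √(L² − h²) = 12.931276 + 98.709049 = 111.640325

111.6403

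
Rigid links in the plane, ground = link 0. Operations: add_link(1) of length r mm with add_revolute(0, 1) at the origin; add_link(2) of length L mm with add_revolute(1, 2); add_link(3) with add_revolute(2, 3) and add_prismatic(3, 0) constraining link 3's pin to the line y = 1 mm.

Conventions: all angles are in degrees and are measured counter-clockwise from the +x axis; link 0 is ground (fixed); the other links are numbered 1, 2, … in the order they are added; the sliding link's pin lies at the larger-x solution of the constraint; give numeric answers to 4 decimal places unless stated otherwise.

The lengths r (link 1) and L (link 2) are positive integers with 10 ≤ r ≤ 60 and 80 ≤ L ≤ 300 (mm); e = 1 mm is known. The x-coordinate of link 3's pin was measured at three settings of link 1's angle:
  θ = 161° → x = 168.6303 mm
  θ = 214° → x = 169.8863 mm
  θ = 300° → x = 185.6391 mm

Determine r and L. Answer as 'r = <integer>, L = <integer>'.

constraint per measurement: (x − r cos θ)² + (r sin θ − e)² = L²
subtracting the θ₁ and θ₂ equations cancels the r² and L² terms:
r = (x₁² − x₂²) / (2[(x₁cos θ₁ + e sin θ₁) − (x₂cos θ₂ + e sin θ₂)]) = 11.9997 → r = 12
L² = (x₁ − r cos θ₁)² + (r sin θ₁ − e)² = 32399.9984 → L = 180.0000 → L = 180
check at θ₃=300°: x = 185.6391 (printed 185.6391) ✓

r = 12, L = 180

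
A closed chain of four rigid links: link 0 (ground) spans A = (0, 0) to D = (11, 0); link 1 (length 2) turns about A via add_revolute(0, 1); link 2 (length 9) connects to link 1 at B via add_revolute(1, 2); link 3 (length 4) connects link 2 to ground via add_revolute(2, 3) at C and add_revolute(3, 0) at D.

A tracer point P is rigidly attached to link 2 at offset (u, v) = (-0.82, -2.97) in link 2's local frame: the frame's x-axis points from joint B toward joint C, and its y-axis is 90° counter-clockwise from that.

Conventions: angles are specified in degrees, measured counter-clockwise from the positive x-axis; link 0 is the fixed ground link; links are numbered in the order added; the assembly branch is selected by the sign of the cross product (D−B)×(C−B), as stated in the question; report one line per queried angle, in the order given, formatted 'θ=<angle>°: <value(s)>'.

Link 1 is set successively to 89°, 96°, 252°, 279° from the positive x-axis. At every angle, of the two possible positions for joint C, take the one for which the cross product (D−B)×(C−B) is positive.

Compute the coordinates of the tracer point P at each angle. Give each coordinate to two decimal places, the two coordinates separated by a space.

A=(0,0), D=(11.00,0)
θ=89°: B = A + 2.00·(cos89°, sin89°) = (0.0349, 1.9997)
θ=89°: |BD| = 11.1459
θ=89°: circle(B,9.00) ∩ circle(D,4.00): a=8.4888, h=2.9899
θ=89°:   candidates: C₊=(8.9224,3.4181) cross=33.326; C₋=(7.8496,-2.4647) cross=-33.326
θ=89°:   branch + wants cross > 0 → take C=(8.9224,3.4181) (cross=33.326)
θ=89°: ex = (C−B)/|BC| = (0.9875,0.1576); ey = (-0.1576,0.9875)
θ=89°: P = B + -0.82·ex + -2.97·ey = (-0.3068,-1.0624)
θ=96°: B = A + 2.00·(cos96°, sin96°) = (-0.2091, 1.9890)
θ=96°: |BD| = 11.3842
θ=96°: circle(B,9.00) ∩ circle(D,4.00): a=8.5469, h=2.8196
θ=96°:   candidates: C₊=(8.6990,3.2719) cross=32.099; C₋=(7.7138,-2.2805) cross=-32.099
θ=96°:   branch + wants cross > 0 → take C=(8.6990,3.2719) (cross=32.099)
θ=96°: ex = (C−B)/|BC| = (0.9898,0.1425); ey = (-0.1425,0.9898)
θ=96°: P = B + -0.82·ex + -2.97·ey = (-0.5973,-1.0675)
θ=252°: B = A + 2.00·(cos252°, sin252°) = (-0.6180, -1.9021)
θ=252°: |BD| = 11.7727
θ=252°: circle(B,9.00) ∩ circle(D,4.00): a=8.6470, h=2.4960
θ=252°:   candidates: C₊=(7.5121,1.9581) cross=29.384; C₋=(8.3186,-2.9682) cross=-29.384
θ=252°:   branch + wants cross > 0 → take C=(7.5121,1.9581) (cross=29.384)
θ=252°: ex = (C−B)/|BC| = (0.9033,0.4289); ey = (-0.4289,0.9033)
θ=252°: P = B + -0.82·ex + -2.97·ey = (-0.0849,-4.9368)
θ=279°: B = A + 2.00·(cos279°, sin279°) = (0.3129, -1.9754)
θ=279°: |BD| = 10.8682
θ=279°: circle(B,9.00) ∩ circle(D,4.00): a=8.4245, h=3.1668
θ=279°:   candidates: C₊=(8.0214,2.6699) cross=34.417; C₋=(9.1726,-3.5582) cross=-34.417
θ=279°:   branch + wants cross > 0 → take C=(8.0214,2.6699) (cross=34.417)
θ=279°: ex = (C−B)/|BC| = (0.8565,0.5161); ey = (-0.5161,0.8565)
θ=279°: P = B + -0.82·ex + -2.97·ey = (1.1435,-4.9424)

θ=89°: -0.31 -1.06
θ=96°: -0.60 -1.07
θ=252°: -0.08 -4.94
θ=279°: 1.14 -4.94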